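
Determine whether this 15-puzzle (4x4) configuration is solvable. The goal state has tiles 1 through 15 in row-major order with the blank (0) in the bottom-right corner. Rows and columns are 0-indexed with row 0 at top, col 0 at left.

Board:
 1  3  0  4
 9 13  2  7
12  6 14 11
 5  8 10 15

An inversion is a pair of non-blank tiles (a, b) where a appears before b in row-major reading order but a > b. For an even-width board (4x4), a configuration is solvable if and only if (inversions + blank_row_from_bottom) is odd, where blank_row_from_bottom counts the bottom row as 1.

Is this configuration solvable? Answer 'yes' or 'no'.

Answer: no

Derivation:
Inversions: 30
Blank is in row 0 (0-indexed from top), which is row 4 counting from the bottom (bottom = 1).
30 + 4 = 34, which is even, so the puzzle is not solvable.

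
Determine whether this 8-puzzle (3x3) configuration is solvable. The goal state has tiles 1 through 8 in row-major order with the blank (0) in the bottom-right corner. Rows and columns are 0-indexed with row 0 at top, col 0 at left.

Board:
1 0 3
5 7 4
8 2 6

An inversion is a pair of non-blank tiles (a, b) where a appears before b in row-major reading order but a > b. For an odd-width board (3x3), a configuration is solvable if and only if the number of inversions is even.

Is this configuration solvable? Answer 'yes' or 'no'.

Answer: no

Derivation:
Inversions (pairs i<j in row-major order where tile[i] > tile[j] > 0): 9
9 is odd, so the puzzle is not solvable.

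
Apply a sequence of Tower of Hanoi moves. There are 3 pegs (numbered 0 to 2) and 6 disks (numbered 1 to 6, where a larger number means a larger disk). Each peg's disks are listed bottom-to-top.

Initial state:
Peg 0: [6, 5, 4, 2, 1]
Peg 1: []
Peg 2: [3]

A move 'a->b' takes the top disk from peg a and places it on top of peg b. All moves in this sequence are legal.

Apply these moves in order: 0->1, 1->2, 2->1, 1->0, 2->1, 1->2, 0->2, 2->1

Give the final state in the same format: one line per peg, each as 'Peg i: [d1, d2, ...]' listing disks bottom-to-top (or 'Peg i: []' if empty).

Answer: Peg 0: [6, 5, 4, 2]
Peg 1: [1]
Peg 2: [3]

Derivation:
After move 1 (0->1):
Peg 0: [6, 5, 4, 2]
Peg 1: [1]
Peg 2: [3]

After move 2 (1->2):
Peg 0: [6, 5, 4, 2]
Peg 1: []
Peg 2: [3, 1]

After move 3 (2->1):
Peg 0: [6, 5, 4, 2]
Peg 1: [1]
Peg 2: [3]

After move 4 (1->0):
Peg 0: [6, 5, 4, 2, 1]
Peg 1: []
Peg 2: [3]

After move 5 (2->1):
Peg 0: [6, 5, 4, 2, 1]
Peg 1: [3]
Peg 2: []

After move 6 (1->2):
Peg 0: [6, 5, 4, 2, 1]
Peg 1: []
Peg 2: [3]

After move 7 (0->2):
Peg 0: [6, 5, 4, 2]
Peg 1: []
Peg 2: [3, 1]

After move 8 (2->1):
Peg 0: [6, 5, 4, 2]
Peg 1: [1]
Peg 2: [3]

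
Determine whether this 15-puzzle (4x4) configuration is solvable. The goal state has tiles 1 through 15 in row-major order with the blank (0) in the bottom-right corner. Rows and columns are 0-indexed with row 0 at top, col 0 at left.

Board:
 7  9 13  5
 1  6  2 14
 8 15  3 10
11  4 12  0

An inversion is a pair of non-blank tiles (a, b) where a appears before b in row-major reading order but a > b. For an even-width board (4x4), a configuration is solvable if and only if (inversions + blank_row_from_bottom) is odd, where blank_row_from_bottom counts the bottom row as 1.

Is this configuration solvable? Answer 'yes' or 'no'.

Inversions: 45
Blank is in row 3 (0-indexed from top), which is row 1 counting from the bottom (bottom = 1).
45 + 1 = 46, which is even, so the puzzle is not solvable.

Answer: no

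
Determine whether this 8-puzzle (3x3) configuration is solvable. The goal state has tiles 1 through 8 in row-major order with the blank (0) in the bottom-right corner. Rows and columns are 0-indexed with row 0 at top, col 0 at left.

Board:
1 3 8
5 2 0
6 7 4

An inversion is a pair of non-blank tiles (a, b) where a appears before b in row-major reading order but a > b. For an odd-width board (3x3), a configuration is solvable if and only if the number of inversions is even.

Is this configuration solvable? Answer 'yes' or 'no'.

Inversions (pairs i<j in row-major order where tile[i] > tile[j] > 0): 10
10 is even, so the puzzle is solvable.

Answer: yes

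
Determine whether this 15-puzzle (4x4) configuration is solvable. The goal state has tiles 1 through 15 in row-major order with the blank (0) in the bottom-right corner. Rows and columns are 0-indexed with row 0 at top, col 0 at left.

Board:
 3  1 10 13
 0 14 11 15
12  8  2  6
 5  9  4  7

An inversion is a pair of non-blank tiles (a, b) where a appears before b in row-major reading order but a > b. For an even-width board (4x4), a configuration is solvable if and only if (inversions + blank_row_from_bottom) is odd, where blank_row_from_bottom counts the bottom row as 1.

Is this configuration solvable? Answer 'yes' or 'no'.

Inversions: 59
Blank is in row 1 (0-indexed from top), which is row 3 counting from the bottom (bottom = 1).
59 + 3 = 62, which is even, so the puzzle is not solvable.

Answer: no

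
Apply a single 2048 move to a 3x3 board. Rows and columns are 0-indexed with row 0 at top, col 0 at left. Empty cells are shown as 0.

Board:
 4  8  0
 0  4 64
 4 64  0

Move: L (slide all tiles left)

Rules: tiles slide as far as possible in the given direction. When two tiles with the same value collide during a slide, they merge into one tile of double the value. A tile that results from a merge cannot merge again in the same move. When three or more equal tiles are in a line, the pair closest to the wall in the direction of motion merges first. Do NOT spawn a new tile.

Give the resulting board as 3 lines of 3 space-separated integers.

Answer:  4  8  0
 4 64  0
 4 64  0

Derivation:
Slide left:
row 0: [4, 8, 0] -> [4, 8, 0]
row 1: [0, 4, 64] -> [4, 64, 0]
row 2: [4, 64, 0] -> [4, 64, 0]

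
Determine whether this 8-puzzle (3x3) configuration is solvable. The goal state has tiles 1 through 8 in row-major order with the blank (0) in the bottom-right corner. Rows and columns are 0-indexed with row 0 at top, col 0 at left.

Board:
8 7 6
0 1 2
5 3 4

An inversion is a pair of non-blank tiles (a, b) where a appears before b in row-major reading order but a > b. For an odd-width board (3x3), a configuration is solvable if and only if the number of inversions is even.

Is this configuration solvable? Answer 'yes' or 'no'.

Inversions (pairs i<j in row-major order where tile[i] > tile[j] > 0): 20
20 is even, so the puzzle is solvable.

Answer: yes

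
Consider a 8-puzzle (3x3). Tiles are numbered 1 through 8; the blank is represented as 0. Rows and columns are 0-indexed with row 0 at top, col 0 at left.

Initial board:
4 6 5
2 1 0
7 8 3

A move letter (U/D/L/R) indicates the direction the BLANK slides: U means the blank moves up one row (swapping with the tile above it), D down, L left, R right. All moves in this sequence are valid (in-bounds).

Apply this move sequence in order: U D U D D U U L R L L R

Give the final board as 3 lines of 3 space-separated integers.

After move 1 (U):
4 6 0
2 1 5
7 8 3

After move 2 (D):
4 6 5
2 1 0
7 8 3

After move 3 (U):
4 6 0
2 1 5
7 8 3

After move 4 (D):
4 6 5
2 1 0
7 8 3

After move 5 (D):
4 6 5
2 1 3
7 8 0

After move 6 (U):
4 6 5
2 1 0
7 8 3

After move 7 (U):
4 6 0
2 1 5
7 8 3

After move 8 (L):
4 0 6
2 1 5
7 8 3

After move 9 (R):
4 6 0
2 1 5
7 8 3

After move 10 (L):
4 0 6
2 1 5
7 8 3

After move 11 (L):
0 4 6
2 1 5
7 8 3

After move 12 (R):
4 0 6
2 1 5
7 8 3

Answer: 4 0 6
2 1 5
7 8 3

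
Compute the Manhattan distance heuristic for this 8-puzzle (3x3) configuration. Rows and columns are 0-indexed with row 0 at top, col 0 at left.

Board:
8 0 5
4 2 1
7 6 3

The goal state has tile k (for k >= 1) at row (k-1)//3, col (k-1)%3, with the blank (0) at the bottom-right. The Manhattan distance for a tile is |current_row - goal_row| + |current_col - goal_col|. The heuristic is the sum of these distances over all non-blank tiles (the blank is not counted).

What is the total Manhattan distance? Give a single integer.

Tile 8: at (0,0), goal (2,1), distance |0-2|+|0-1| = 3
Tile 5: at (0,2), goal (1,1), distance |0-1|+|2-1| = 2
Tile 4: at (1,0), goal (1,0), distance |1-1|+|0-0| = 0
Tile 2: at (1,1), goal (0,1), distance |1-0|+|1-1| = 1
Tile 1: at (1,2), goal (0,0), distance |1-0|+|2-0| = 3
Tile 7: at (2,0), goal (2,0), distance |2-2|+|0-0| = 0
Tile 6: at (2,1), goal (1,2), distance |2-1|+|1-2| = 2
Tile 3: at (2,2), goal (0,2), distance |2-0|+|2-2| = 2
Sum: 3 + 2 + 0 + 1 + 3 + 0 + 2 + 2 = 13

Answer: 13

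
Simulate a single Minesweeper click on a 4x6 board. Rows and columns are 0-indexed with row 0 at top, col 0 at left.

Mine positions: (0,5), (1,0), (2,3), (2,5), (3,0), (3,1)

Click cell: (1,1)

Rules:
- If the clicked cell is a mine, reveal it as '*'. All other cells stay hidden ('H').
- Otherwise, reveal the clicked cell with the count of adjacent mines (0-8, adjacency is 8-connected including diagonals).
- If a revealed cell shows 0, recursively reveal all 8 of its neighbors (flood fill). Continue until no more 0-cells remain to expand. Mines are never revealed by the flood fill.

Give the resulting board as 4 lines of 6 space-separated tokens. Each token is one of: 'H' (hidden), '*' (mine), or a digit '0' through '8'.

H H H H H H
H 1 H H H H
H H H H H H
H H H H H H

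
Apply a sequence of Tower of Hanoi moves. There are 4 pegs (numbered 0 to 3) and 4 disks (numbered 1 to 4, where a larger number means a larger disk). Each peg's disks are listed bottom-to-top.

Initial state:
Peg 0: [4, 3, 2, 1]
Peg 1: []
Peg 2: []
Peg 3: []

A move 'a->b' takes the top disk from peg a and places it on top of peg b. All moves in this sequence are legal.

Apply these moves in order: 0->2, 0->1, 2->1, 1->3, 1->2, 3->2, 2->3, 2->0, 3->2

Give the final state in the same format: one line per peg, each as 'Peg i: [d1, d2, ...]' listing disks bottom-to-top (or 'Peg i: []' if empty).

After move 1 (0->2):
Peg 0: [4, 3, 2]
Peg 1: []
Peg 2: [1]
Peg 3: []

After move 2 (0->1):
Peg 0: [4, 3]
Peg 1: [2]
Peg 2: [1]
Peg 3: []

After move 3 (2->1):
Peg 0: [4, 3]
Peg 1: [2, 1]
Peg 2: []
Peg 3: []

After move 4 (1->3):
Peg 0: [4, 3]
Peg 1: [2]
Peg 2: []
Peg 3: [1]

After move 5 (1->2):
Peg 0: [4, 3]
Peg 1: []
Peg 2: [2]
Peg 3: [1]

After move 6 (3->2):
Peg 0: [4, 3]
Peg 1: []
Peg 2: [2, 1]
Peg 3: []

After move 7 (2->3):
Peg 0: [4, 3]
Peg 1: []
Peg 2: [2]
Peg 3: [1]

After move 8 (2->0):
Peg 0: [4, 3, 2]
Peg 1: []
Peg 2: []
Peg 3: [1]

After move 9 (3->2):
Peg 0: [4, 3, 2]
Peg 1: []
Peg 2: [1]
Peg 3: []

Answer: Peg 0: [4, 3, 2]
Peg 1: []
Peg 2: [1]
Peg 3: []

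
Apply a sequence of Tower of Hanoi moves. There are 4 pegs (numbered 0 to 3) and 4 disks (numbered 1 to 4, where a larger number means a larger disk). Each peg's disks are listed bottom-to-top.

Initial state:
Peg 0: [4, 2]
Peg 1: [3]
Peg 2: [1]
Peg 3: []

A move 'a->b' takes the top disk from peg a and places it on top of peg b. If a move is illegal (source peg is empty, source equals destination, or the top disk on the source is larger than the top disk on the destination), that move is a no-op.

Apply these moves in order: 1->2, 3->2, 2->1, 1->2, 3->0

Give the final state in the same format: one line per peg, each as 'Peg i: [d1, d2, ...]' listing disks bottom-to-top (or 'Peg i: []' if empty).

After move 1 (1->2):
Peg 0: [4, 2]
Peg 1: [3]
Peg 2: [1]
Peg 3: []

After move 2 (3->2):
Peg 0: [4, 2]
Peg 1: [3]
Peg 2: [1]
Peg 3: []

After move 3 (2->1):
Peg 0: [4, 2]
Peg 1: [3, 1]
Peg 2: []
Peg 3: []

After move 4 (1->2):
Peg 0: [4, 2]
Peg 1: [3]
Peg 2: [1]
Peg 3: []

After move 5 (3->0):
Peg 0: [4, 2]
Peg 1: [3]
Peg 2: [1]
Peg 3: []

Answer: Peg 0: [4, 2]
Peg 1: [3]
Peg 2: [1]
Peg 3: []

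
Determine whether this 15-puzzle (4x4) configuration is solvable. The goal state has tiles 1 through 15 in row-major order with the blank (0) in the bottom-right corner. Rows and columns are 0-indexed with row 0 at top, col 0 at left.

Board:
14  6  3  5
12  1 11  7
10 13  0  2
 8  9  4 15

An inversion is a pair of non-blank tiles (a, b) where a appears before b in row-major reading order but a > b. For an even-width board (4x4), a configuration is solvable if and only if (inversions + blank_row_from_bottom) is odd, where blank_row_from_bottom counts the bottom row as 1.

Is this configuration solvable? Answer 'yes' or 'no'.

Inversions: 49
Blank is in row 2 (0-indexed from top), which is row 2 counting from the bottom (bottom = 1).
49 + 2 = 51, which is odd, so the puzzle is solvable.

Answer: yes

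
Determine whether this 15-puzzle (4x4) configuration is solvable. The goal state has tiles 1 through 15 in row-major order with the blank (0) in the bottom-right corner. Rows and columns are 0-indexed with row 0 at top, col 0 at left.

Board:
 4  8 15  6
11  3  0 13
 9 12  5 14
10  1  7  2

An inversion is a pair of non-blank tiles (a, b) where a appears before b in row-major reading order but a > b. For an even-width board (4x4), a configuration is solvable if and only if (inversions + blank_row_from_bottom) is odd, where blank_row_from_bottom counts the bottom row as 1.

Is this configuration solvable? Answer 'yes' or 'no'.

Inversions: 60
Blank is in row 1 (0-indexed from top), which is row 3 counting from the bottom (bottom = 1).
60 + 3 = 63, which is odd, so the puzzle is solvable.

Answer: yes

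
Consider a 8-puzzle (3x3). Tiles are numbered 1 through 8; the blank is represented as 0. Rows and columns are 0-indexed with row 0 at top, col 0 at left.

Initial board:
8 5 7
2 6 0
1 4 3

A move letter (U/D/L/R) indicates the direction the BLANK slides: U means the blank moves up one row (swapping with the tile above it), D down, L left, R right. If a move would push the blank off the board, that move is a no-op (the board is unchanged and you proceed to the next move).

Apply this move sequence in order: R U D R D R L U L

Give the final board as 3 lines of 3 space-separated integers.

Answer: 8 5 7
0 2 3
1 6 4

Derivation:
After move 1 (R):
8 5 7
2 6 0
1 4 3

After move 2 (U):
8 5 0
2 6 7
1 4 3

After move 3 (D):
8 5 7
2 6 0
1 4 3

After move 4 (R):
8 5 7
2 6 0
1 4 3

After move 5 (D):
8 5 7
2 6 3
1 4 0

After move 6 (R):
8 5 7
2 6 3
1 4 0

After move 7 (L):
8 5 7
2 6 3
1 0 4

After move 8 (U):
8 5 7
2 0 3
1 6 4

After move 9 (L):
8 5 7
0 2 3
1 6 4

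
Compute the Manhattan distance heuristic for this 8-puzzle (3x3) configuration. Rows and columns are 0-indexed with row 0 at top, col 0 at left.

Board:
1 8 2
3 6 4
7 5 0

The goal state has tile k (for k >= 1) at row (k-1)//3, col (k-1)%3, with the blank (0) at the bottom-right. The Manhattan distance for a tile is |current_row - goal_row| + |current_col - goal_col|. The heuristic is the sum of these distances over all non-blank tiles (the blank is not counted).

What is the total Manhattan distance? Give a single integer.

Answer: 10

Derivation:
Tile 1: at (0,0), goal (0,0), distance |0-0|+|0-0| = 0
Tile 8: at (0,1), goal (2,1), distance |0-2|+|1-1| = 2
Tile 2: at (0,2), goal (0,1), distance |0-0|+|2-1| = 1
Tile 3: at (1,0), goal (0,2), distance |1-0|+|0-2| = 3
Tile 6: at (1,1), goal (1,2), distance |1-1|+|1-2| = 1
Tile 4: at (1,2), goal (1,0), distance |1-1|+|2-0| = 2
Tile 7: at (2,0), goal (2,0), distance |2-2|+|0-0| = 0
Tile 5: at (2,1), goal (1,1), distance |2-1|+|1-1| = 1
Sum: 0 + 2 + 1 + 3 + 1 + 2 + 0 + 1 = 10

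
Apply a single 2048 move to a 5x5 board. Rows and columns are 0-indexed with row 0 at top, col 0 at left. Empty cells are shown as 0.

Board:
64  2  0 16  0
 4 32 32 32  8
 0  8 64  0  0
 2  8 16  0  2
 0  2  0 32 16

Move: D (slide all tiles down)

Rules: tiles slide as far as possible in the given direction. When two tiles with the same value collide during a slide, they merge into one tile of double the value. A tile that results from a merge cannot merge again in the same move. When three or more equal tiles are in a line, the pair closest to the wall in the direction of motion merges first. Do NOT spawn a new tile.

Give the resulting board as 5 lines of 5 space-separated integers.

Answer:  0  0  0  0  0
 0  2  0  0  0
64 32 32  0  8
 4 16 64 16  2
 2  2 16 64 16

Derivation:
Slide down:
col 0: [64, 4, 0, 2, 0] -> [0, 0, 64, 4, 2]
col 1: [2, 32, 8, 8, 2] -> [0, 2, 32, 16, 2]
col 2: [0, 32, 64, 16, 0] -> [0, 0, 32, 64, 16]
col 3: [16, 32, 0, 0, 32] -> [0, 0, 0, 16, 64]
col 4: [0, 8, 0, 2, 16] -> [0, 0, 8, 2, 16]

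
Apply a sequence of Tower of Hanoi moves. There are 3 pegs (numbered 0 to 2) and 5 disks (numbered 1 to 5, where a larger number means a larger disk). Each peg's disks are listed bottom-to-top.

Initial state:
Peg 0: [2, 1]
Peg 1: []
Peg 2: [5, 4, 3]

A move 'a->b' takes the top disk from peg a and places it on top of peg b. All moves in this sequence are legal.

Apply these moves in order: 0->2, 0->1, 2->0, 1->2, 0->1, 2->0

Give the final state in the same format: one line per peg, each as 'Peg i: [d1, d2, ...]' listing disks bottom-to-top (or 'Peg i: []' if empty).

After move 1 (0->2):
Peg 0: [2]
Peg 1: []
Peg 2: [5, 4, 3, 1]

After move 2 (0->1):
Peg 0: []
Peg 1: [2]
Peg 2: [5, 4, 3, 1]

After move 3 (2->0):
Peg 0: [1]
Peg 1: [2]
Peg 2: [5, 4, 3]

After move 4 (1->2):
Peg 0: [1]
Peg 1: []
Peg 2: [5, 4, 3, 2]

After move 5 (0->1):
Peg 0: []
Peg 1: [1]
Peg 2: [5, 4, 3, 2]

After move 6 (2->0):
Peg 0: [2]
Peg 1: [1]
Peg 2: [5, 4, 3]

Answer: Peg 0: [2]
Peg 1: [1]
Peg 2: [5, 4, 3]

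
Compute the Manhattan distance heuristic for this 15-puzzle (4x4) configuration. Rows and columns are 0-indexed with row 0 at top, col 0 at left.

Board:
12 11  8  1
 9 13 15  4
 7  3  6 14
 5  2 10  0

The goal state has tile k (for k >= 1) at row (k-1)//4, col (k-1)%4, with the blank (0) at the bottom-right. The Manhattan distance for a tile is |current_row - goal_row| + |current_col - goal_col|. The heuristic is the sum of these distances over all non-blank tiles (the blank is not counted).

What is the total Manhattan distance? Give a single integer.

Tile 12: (0,0)->(2,3) = 5
Tile 11: (0,1)->(2,2) = 3
Tile 8: (0,2)->(1,3) = 2
Tile 1: (0,3)->(0,0) = 3
Tile 9: (1,0)->(2,0) = 1
Tile 13: (1,1)->(3,0) = 3
Tile 15: (1,2)->(3,2) = 2
Tile 4: (1,3)->(0,3) = 1
Tile 7: (2,0)->(1,2) = 3
Tile 3: (2,1)->(0,2) = 3
Tile 6: (2,2)->(1,1) = 2
Tile 14: (2,3)->(3,1) = 3
Tile 5: (3,0)->(1,0) = 2
Tile 2: (3,1)->(0,1) = 3
Tile 10: (3,2)->(2,1) = 2
Sum: 5 + 3 + 2 + 3 + 1 + 3 + 2 + 1 + 3 + 3 + 2 + 3 + 2 + 3 + 2 = 38

Answer: 38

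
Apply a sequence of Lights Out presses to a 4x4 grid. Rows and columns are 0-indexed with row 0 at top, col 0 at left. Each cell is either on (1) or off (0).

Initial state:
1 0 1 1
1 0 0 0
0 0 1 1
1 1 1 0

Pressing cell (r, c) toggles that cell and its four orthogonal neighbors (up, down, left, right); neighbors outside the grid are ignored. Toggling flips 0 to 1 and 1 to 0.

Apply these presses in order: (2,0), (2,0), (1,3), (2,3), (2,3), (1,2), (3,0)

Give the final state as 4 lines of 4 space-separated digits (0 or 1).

After press 1 at (2,0):
1 0 1 1
0 0 0 0
1 1 1 1
0 1 1 0

After press 2 at (2,0):
1 0 1 1
1 0 0 0
0 0 1 1
1 1 1 0

After press 3 at (1,3):
1 0 1 0
1 0 1 1
0 0 1 0
1 1 1 0

After press 4 at (2,3):
1 0 1 0
1 0 1 0
0 0 0 1
1 1 1 1

After press 5 at (2,3):
1 0 1 0
1 0 1 1
0 0 1 0
1 1 1 0

After press 6 at (1,2):
1 0 0 0
1 1 0 0
0 0 0 0
1 1 1 0

After press 7 at (3,0):
1 0 0 0
1 1 0 0
1 0 0 0
0 0 1 0

Answer: 1 0 0 0
1 1 0 0
1 0 0 0
0 0 1 0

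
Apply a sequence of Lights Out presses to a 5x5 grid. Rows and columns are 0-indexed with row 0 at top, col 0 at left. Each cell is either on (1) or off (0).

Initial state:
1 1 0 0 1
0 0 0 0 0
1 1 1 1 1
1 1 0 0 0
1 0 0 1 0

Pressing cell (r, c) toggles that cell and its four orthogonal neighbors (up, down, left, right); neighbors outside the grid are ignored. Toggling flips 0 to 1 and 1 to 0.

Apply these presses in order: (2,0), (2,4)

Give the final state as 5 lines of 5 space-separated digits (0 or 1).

Answer: 1 1 0 0 1
1 0 0 0 1
0 0 1 0 0
0 1 0 0 1
1 0 0 1 0

Derivation:
After press 1 at (2,0):
1 1 0 0 1
1 0 0 0 0
0 0 1 1 1
0 1 0 0 0
1 0 0 1 0

After press 2 at (2,4):
1 1 0 0 1
1 0 0 0 1
0 0 1 0 0
0 1 0 0 1
1 0 0 1 0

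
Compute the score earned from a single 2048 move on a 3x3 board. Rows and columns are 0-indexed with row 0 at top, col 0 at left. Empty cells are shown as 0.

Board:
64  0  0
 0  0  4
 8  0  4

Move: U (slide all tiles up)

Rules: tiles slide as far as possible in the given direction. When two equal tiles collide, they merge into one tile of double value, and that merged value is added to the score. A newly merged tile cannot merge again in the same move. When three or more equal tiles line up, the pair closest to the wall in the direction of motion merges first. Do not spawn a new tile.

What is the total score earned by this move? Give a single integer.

Slide up:
col 0: [64, 0, 8] -> [64, 8, 0]  score +0 (running 0)
col 1: [0, 0, 0] -> [0, 0, 0]  score +0 (running 0)
col 2: [0, 4, 4] -> [8, 0, 0]  score +8 (running 8)
Board after move:
64  0  8
 8  0  0
 0  0  0

Answer: 8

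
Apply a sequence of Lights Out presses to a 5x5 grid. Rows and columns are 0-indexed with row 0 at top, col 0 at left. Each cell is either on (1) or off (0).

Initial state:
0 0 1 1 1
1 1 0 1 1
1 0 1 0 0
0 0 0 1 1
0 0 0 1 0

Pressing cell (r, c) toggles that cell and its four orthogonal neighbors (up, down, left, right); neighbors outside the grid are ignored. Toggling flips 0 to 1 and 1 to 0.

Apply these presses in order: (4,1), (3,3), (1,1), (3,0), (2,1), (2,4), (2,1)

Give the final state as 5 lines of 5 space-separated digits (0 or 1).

Answer: 0 1 1 1 1
0 0 1 1 0
0 1 1 0 1
1 0 1 0 1
0 1 1 0 0

Derivation:
After press 1 at (4,1):
0 0 1 1 1
1 1 0 1 1
1 0 1 0 0
0 1 0 1 1
1 1 1 1 0

After press 2 at (3,3):
0 0 1 1 1
1 1 0 1 1
1 0 1 1 0
0 1 1 0 0
1 1 1 0 0

After press 3 at (1,1):
0 1 1 1 1
0 0 1 1 1
1 1 1 1 0
0 1 1 0 0
1 1 1 0 0

After press 4 at (3,0):
0 1 1 1 1
0 0 1 1 1
0 1 1 1 0
1 0 1 0 0
0 1 1 0 0

After press 5 at (2,1):
0 1 1 1 1
0 1 1 1 1
1 0 0 1 0
1 1 1 0 0
0 1 1 0 0

After press 6 at (2,4):
0 1 1 1 1
0 1 1 1 0
1 0 0 0 1
1 1 1 0 1
0 1 1 0 0

After press 7 at (2,1):
0 1 1 1 1
0 0 1 1 0
0 1 1 0 1
1 0 1 0 1
0 1 1 0 0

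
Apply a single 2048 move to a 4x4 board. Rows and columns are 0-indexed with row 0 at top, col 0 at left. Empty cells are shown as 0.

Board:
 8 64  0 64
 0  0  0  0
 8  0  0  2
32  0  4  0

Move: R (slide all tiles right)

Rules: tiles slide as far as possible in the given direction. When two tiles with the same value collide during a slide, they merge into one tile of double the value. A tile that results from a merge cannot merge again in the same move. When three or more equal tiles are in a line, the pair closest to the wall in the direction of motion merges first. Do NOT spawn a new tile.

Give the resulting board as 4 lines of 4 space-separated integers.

Answer:   0   0   8 128
  0   0   0   0
  0   0   8   2
  0   0  32   4

Derivation:
Slide right:
row 0: [8, 64, 0, 64] -> [0, 0, 8, 128]
row 1: [0, 0, 0, 0] -> [0, 0, 0, 0]
row 2: [8, 0, 0, 2] -> [0, 0, 8, 2]
row 3: [32, 0, 4, 0] -> [0, 0, 32, 4]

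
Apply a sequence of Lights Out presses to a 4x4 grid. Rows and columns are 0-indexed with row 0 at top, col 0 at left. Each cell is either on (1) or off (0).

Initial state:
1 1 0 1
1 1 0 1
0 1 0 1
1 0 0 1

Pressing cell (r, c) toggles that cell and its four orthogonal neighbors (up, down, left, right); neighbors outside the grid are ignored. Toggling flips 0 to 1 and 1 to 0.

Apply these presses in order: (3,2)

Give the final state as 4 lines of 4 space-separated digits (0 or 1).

Answer: 1 1 0 1
1 1 0 1
0 1 1 1
1 1 1 0

Derivation:
After press 1 at (3,2):
1 1 0 1
1 1 0 1
0 1 1 1
1 1 1 0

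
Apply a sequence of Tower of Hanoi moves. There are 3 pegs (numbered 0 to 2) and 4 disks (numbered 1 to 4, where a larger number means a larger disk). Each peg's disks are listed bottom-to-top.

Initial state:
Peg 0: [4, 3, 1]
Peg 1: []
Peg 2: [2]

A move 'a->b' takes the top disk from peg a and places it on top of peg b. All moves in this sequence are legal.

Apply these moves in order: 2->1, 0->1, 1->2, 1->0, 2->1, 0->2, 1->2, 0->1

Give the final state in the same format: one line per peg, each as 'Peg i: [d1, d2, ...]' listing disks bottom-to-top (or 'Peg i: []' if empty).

After move 1 (2->1):
Peg 0: [4, 3, 1]
Peg 1: [2]
Peg 2: []

After move 2 (0->1):
Peg 0: [4, 3]
Peg 1: [2, 1]
Peg 2: []

After move 3 (1->2):
Peg 0: [4, 3]
Peg 1: [2]
Peg 2: [1]

After move 4 (1->0):
Peg 0: [4, 3, 2]
Peg 1: []
Peg 2: [1]

After move 5 (2->1):
Peg 0: [4, 3, 2]
Peg 1: [1]
Peg 2: []

After move 6 (0->2):
Peg 0: [4, 3]
Peg 1: [1]
Peg 2: [2]

After move 7 (1->2):
Peg 0: [4, 3]
Peg 1: []
Peg 2: [2, 1]

After move 8 (0->1):
Peg 0: [4]
Peg 1: [3]
Peg 2: [2, 1]

Answer: Peg 0: [4]
Peg 1: [3]
Peg 2: [2, 1]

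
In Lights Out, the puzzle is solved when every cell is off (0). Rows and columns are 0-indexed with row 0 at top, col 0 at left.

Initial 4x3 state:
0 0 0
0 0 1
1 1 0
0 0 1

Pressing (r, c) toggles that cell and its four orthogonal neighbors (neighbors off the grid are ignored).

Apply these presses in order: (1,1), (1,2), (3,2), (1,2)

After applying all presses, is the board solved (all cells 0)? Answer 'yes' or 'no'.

After press 1 at (1,1):
0 1 0
1 1 0
1 0 0
0 0 1

After press 2 at (1,2):
0 1 1
1 0 1
1 0 1
0 0 1

After press 3 at (3,2):
0 1 1
1 0 1
1 0 0
0 1 0

After press 4 at (1,2):
0 1 0
1 1 0
1 0 1
0 1 0

Lights still on: 6

Answer: no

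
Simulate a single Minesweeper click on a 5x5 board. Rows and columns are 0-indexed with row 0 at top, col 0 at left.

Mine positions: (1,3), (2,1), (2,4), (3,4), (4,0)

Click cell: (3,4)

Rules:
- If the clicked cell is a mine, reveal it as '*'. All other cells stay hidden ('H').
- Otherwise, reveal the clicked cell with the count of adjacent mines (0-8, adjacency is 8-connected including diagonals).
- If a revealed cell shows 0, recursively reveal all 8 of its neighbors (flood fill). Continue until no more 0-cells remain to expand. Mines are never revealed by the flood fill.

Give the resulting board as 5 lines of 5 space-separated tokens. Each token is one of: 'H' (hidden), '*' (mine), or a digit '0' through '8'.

H H H H H
H H H H H
H H H H H
H H H H *
H H H H H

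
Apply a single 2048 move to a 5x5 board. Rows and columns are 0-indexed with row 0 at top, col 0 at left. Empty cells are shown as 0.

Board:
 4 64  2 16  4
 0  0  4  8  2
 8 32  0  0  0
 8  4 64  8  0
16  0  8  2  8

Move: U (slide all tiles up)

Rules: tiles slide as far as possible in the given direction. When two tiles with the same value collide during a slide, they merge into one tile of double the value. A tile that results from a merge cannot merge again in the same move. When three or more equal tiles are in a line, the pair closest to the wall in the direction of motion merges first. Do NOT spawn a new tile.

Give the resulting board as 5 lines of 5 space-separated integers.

Slide up:
col 0: [4, 0, 8, 8, 16] -> [4, 16, 16, 0, 0]
col 1: [64, 0, 32, 4, 0] -> [64, 32, 4, 0, 0]
col 2: [2, 4, 0, 64, 8] -> [2, 4, 64, 8, 0]
col 3: [16, 8, 0, 8, 2] -> [16, 16, 2, 0, 0]
col 4: [4, 2, 0, 0, 8] -> [4, 2, 8, 0, 0]

Answer:  4 64  2 16  4
16 32  4 16  2
16  4 64  2  8
 0  0  8  0  0
 0  0  0  0  0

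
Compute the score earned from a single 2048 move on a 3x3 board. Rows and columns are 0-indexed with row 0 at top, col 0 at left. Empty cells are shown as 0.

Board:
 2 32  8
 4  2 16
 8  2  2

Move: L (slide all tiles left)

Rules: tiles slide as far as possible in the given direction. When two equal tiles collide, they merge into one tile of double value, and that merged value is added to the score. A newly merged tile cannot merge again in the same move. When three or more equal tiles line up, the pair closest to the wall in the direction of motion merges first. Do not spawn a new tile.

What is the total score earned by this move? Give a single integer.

Slide left:
row 0: [2, 32, 8] -> [2, 32, 8]  score +0 (running 0)
row 1: [4, 2, 16] -> [4, 2, 16]  score +0 (running 0)
row 2: [8, 2, 2] -> [8, 4, 0]  score +4 (running 4)
Board after move:
 2 32  8
 4  2 16
 8  4  0

Answer: 4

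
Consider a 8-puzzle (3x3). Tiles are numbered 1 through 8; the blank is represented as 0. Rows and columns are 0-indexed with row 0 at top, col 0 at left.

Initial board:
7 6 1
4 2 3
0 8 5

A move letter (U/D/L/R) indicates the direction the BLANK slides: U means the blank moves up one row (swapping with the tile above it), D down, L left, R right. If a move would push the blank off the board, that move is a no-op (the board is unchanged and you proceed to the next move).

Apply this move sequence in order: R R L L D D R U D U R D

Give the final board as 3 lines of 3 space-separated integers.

After move 1 (R):
7 6 1
4 2 3
8 0 5

After move 2 (R):
7 6 1
4 2 3
8 5 0

After move 3 (L):
7 6 1
4 2 3
8 0 5

After move 4 (L):
7 6 1
4 2 3
0 8 5

After move 5 (D):
7 6 1
4 2 3
0 8 5

After move 6 (D):
7 6 1
4 2 3
0 8 5

After move 7 (R):
7 6 1
4 2 3
8 0 5

After move 8 (U):
7 6 1
4 0 3
8 2 5

After move 9 (D):
7 6 1
4 2 3
8 0 5

After move 10 (U):
7 6 1
4 0 3
8 2 5

After move 11 (R):
7 6 1
4 3 0
8 2 5

After move 12 (D):
7 6 1
4 3 5
8 2 0

Answer: 7 6 1
4 3 5
8 2 0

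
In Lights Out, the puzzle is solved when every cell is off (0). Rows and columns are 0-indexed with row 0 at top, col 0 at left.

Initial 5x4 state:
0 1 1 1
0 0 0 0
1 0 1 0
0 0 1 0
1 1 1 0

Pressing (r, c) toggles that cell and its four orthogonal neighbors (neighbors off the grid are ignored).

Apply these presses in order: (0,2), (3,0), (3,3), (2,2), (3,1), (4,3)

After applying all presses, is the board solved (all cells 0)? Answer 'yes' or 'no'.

Answer: yes

Derivation:
After press 1 at (0,2):
0 0 0 0
0 0 1 0
1 0 1 0
0 0 1 0
1 1 1 0

After press 2 at (3,0):
0 0 0 0
0 0 1 0
0 0 1 0
1 1 1 0
0 1 1 0

After press 3 at (3,3):
0 0 0 0
0 0 1 0
0 0 1 1
1 1 0 1
0 1 1 1

After press 4 at (2,2):
0 0 0 0
0 0 0 0
0 1 0 0
1 1 1 1
0 1 1 1

After press 5 at (3,1):
0 0 0 0
0 0 0 0
0 0 0 0
0 0 0 1
0 0 1 1

After press 6 at (4,3):
0 0 0 0
0 0 0 0
0 0 0 0
0 0 0 0
0 0 0 0

Lights still on: 0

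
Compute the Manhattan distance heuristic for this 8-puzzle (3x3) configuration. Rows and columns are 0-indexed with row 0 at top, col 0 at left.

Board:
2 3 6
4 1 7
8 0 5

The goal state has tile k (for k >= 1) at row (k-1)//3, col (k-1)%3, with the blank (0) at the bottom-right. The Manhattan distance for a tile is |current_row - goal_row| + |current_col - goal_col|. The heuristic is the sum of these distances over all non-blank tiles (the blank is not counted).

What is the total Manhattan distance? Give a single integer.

Tile 2: at (0,0), goal (0,1), distance |0-0|+|0-1| = 1
Tile 3: at (0,1), goal (0,2), distance |0-0|+|1-2| = 1
Tile 6: at (0,2), goal (1,2), distance |0-1|+|2-2| = 1
Tile 4: at (1,0), goal (1,0), distance |1-1|+|0-0| = 0
Tile 1: at (1,1), goal (0,0), distance |1-0|+|1-0| = 2
Tile 7: at (1,2), goal (2,0), distance |1-2|+|2-0| = 3
Tile 8: at (2,0), goal (2,1), distance |2-2|+|0-1| = 1
Tile 5: at (2,2), goal (1,1), distance |2-1|+|2-1| = 2
Sum: 1 + 1 + 1 + 0 + 2 + 3 + 1 + 2 = 11

Answer: 11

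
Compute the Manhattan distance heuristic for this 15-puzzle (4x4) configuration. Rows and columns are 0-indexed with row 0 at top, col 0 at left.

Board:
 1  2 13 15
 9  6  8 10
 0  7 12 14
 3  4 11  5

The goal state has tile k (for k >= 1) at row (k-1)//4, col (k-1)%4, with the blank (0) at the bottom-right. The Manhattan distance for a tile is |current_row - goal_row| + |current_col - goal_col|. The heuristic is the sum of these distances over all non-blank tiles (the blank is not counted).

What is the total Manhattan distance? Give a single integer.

Answer: 36

Derivation:
Tile 1: (0,0)->(0,0) = 0
Tile 2: (0,1)->(0,1) = 0
Tile 13: (0,2)->(3,0) = 5
Tile 15: (0,3)->(3,2) = 4
Tile 9: (1,0)->(2,0) = 1
Tile 6: (1,1)->(1,1) = 0
Tile 8: (1,2)->(1,3) = 1
Tile 10: (1,3)->(2,1) = 3
Tile 7: (2,1)->(1,2) = 2
Tile 12: (2,2)->(2,3) = 1
Tile 14: (2,3)->(3,1) = 3
Tile 3: (3,0)->(0,2) = 5
Tile 4: (3,1)->(0,3) = 5
Tile 11: (3,2)->(2,2) = 1
Tile 5: (3,3)->(1,0) = 5
Sum: 0 + 0 + 5 + 4 + 1 + 0 + 1 + 3 + 2 + 1 + 3 + 5 + 5 + 1 + 5 = 36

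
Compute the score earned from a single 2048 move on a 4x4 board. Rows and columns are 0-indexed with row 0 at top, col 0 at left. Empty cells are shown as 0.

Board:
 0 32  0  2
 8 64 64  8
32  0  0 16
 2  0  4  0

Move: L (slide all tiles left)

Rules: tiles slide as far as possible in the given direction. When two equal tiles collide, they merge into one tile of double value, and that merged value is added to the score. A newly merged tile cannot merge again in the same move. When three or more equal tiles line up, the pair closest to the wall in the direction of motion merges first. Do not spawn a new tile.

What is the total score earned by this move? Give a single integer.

Answer: 128

Derivation:
Slide left:
row 0: [0, 32, 0, 2] -> [32, 2, 0, 0]  score +0 (running 0)
row 1: [8, 64, 64, 8] -> [8, 128, 8, 0]  score +128 (running 128)
row 2: [32, 0, 0, 16] -> [32, 16, 0, 0]  score +0 (running 128)
row 3: [2, 0, 4, 0] -> [2, 4, 0, 0]  score +0 (running 128)
Board after move:
 32   2   0   0
  8 128   8   0
 32  16   0   0
  2   4   0   0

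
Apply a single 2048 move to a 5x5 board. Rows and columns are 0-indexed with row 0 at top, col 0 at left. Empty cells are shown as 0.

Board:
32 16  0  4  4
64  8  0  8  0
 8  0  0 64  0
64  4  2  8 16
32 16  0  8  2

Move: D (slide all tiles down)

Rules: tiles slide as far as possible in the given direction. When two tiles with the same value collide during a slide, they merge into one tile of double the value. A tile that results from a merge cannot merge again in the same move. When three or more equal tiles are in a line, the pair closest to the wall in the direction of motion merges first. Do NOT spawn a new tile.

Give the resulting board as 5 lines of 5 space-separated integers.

Answer: 32  0  0  0  0
64 16  0  4  0
 8  8  0  8  4
64  4  0 64 16
32 16  2 16  2

Derivation:
Slide down:
col 0: [32, 64, 8, 64, 32] -> [32, 64, 8, 64, 32]
col 1: [16, 8, 0, 4, 16] -> [0, 16, 8, 4, 16]
col 2: [0, 0, 0, 2, 0] -> [0, 0, 0, 0, 2]
col 3: [4, 8, 64, 8, 8] -> [0, 4, 8, 64, 16]
col 4: [4, 0, 0, 16, 2] -> [0, 0, 4, 16, 2]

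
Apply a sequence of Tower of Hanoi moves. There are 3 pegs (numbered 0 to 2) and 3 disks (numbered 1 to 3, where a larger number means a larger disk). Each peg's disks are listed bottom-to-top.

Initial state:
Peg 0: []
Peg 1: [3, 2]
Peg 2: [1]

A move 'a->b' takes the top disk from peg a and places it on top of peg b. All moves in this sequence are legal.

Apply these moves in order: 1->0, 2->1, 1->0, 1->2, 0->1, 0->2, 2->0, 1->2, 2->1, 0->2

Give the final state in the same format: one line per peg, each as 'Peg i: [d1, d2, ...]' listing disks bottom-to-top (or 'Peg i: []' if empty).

Answer: Peg 0: []
Peg 1: [1]
Peg 2: [3, 2]

Derivation:
After move 1 (1->0):
Peg 0: [2]
Peg 1: [3]
Peg 2: [1]

After move 2 (2->1):
Peg 0: [2]
Peg 1: [3, 1]
Peg 2: []

After move 3 (1->0):
Peg 0: [2, 1]
Peg 1: [3]
Peg 2: []

After move 4 (1->2):
Peg 0: [2, 1]
Peg 1: []
Peg 2: [3]

After move 5 (0->1):
Peg 0: [2]
Peg 1: [1]
Peg 2: [3]

After move 6 (0->2):
Peg 0: []
Peg 1: [1]
Peg 2: [3, 2]

After move 7 (2->0):
Peg 0: [2]
Peg 1: [1]
Peg 2: [3]

After move 8 (1->2):
Peg 0: [2]
Peg 1: []
Peg 2: [3, 1]

After move 9 (2->1):
Peg 0: [2]
Peg 1: [1]
Peg 2: [3]

After move 10 (0->2):
Peg 0: []
Peg 1: [1]
Peg 2: [3, 2]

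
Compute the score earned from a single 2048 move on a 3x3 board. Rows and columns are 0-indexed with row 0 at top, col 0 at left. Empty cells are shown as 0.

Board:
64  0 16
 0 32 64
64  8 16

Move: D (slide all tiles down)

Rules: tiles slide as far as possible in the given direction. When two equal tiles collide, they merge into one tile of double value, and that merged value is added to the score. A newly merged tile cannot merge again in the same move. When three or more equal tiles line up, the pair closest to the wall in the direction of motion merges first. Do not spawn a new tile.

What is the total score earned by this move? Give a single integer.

Answer: 128

Derivation:
Slide down:
col 0: [64, 0, 64] -> [0, 0, 128]  score +128 (running 128)
col 1: [0, 32, 8] -> [0, 32, 8]  score +0 (running 128)
col 2: [16, 64, 16] -> [16, 64, 16]  score +0 (running 128)
Board after move:
  0   0  16
  0  32  64
128   8  16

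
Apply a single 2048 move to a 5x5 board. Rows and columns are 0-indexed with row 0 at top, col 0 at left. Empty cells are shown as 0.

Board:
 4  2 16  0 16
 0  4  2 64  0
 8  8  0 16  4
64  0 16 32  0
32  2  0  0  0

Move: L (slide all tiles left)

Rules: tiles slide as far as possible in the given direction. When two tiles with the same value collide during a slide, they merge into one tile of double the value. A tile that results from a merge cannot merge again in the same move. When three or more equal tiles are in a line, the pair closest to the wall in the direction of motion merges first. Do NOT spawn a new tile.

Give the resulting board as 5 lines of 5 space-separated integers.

Slide left:
row 0: [4, 2, 16, 0, 16] -> [4, 2, 32, 0, 0]
row 1: [0, 4, 2, 64, 0] -> [4, 2, 64, 0, 0]
row 2: [8, 8, 0, 16, 4] -> [16, 16, 4, 0, 0]
row 3: [64, 0, 16, 32, 0] -> [64, 16, 32, 0, 0]
row 4: [32, 2, 0, 0, 0] -> [32, 2, 0, 0, 0]

Answer:  4  2 32  0  0
 4  2 64  0  0
16 16  4  0  0
64 16 32  0  0
32  2  0  0  0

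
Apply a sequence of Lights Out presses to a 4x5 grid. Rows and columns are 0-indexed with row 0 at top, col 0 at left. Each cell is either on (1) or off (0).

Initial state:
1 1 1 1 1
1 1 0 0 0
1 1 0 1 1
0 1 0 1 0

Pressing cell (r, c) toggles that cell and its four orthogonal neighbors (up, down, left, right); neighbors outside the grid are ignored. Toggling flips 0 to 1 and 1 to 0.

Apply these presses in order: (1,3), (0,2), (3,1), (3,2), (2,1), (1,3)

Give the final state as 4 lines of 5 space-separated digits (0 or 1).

Answer: 1 0 0 0 1
1 0 1 0 0
0 1 0 1 1
1 0 0 0 0

Derivation:
After press 1 at (1,3):
1 1 1 0 1
1 1 1 1 1
1 1 0 0 1
0 1 0 1 0

After press 2 at (0,2):
1 0 0 1 1
1 1 0 1 1
1 1 0 0 1
0 1 0 1 0

After press 3 at (3,1):
1 0 0 1 1
1 1 0 1 1
1 0 0 0 1
1 0 1 1 0

After press 4 at (3,2):
1 0 0 1 1
1 1 0 1 1
1 0 1 0 1
1 1 0 0 0

After press 5 at (2,1):
1 0 0 1 1
1 0 0 1 1
0 1 0 0 1
1 0 0 0 0

After press 6 at (1,3):
1 0 0 0 1
1 0 1 0 0
0 1 0 1 1
1 0 0 0 0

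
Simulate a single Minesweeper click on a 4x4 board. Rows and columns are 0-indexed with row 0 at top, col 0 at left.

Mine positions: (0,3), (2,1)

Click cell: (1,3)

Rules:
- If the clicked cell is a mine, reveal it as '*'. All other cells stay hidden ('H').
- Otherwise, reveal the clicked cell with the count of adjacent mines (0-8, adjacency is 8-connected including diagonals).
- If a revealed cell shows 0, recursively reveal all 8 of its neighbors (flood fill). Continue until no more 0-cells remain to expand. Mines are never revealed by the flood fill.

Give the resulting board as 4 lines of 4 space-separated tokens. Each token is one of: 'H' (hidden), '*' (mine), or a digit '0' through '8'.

H H H H
H H H 1
H H H H
H H H H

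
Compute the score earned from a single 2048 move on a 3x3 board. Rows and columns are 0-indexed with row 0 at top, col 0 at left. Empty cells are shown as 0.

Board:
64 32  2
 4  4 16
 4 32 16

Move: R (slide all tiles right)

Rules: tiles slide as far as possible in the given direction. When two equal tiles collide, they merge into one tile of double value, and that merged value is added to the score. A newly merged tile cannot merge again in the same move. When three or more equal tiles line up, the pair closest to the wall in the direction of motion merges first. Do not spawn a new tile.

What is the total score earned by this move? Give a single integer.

Slide right:
row 0: [64, 32, 2] -> [64, 32, 2]  score +0 (running 0)
row 1: [4, 4, 16] -> [0, 8, 16]  score +8 (running 8)
row 2: [4, 32, 16] -> [4, 32, 16]  score +0 (running 8)
Board after move:
64 32  2
 0  8 16
 4 32 16

Answer: 8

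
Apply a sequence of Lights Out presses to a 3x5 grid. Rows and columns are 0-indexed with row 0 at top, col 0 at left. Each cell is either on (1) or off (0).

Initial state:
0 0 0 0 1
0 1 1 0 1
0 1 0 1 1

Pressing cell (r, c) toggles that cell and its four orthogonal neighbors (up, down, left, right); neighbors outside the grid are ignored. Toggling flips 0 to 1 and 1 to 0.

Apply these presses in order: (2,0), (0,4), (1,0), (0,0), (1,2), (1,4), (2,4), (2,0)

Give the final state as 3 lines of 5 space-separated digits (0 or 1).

After press 1 at (2,0):
0 0 0 0 1
1 1 1 0 1
1 0 0 1 1

After press 2 at (0,4):
0 0 0 1 0
1 1 1 0 0
1 0 0 1 1

After press 3 at (1,0):
1 0 0 1 0
0 0 1 0 0
0 0 0 1 1

After press 4 at (0,0):
0 1 0 1 0
1 0 1 0 0
0 0 0 1 1

After press 5 at (1,2):
0 1 1 1 0
1 1 0 1 0
0 0 1 1 1

After press 6 at (1,4):
0 1 1 1 1
1 1 0 0 1
0 0 1 1 0

After press 7 at (2,4):
0 1 1 1 1
1 1 0 0 0
0 0 1 0 1

After press 8 at (2,0):
0 1 1 1 1
0 1 0 0 0
1 1 1 0 1

Answer: 0 1 1 1 1
0 1 0 0 0
1 1 1 0 1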